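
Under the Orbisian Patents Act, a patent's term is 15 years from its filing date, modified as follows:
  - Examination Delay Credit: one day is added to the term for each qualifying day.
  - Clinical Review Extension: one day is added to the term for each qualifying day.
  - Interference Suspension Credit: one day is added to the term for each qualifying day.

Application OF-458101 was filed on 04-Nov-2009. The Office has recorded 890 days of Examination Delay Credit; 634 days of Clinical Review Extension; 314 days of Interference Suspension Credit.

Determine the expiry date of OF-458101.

2029-11-16

Base term: filing date + 15 years → 4 November 2024.
Examination Delay Credit: +890 days → 13 April 2027.
Clinical Review Extension: +634 days → 6 January 2029.
Interference Suspension Credit: +314 days → 16 November 2029.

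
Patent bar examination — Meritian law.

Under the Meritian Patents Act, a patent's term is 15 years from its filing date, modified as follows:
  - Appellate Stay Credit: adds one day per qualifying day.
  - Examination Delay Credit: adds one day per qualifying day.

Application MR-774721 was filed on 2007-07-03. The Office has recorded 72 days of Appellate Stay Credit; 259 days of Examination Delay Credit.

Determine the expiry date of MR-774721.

2023-05-30

Base term: filing date + 15 years → 3 July 2022.
Appellate Stay Credit: +72 days → 13 September 2022.
Examination Delay Credit: +259 days → 30 May 2023.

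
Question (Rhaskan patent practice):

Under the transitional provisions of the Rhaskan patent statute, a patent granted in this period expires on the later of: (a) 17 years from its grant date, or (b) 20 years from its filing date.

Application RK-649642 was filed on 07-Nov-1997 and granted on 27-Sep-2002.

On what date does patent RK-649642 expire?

(a) grant + 17 years → 27 September 2019.
(b) filing + 20 years → 7 November 2017.
Later of the two: 27 September 2019.

2019-09-27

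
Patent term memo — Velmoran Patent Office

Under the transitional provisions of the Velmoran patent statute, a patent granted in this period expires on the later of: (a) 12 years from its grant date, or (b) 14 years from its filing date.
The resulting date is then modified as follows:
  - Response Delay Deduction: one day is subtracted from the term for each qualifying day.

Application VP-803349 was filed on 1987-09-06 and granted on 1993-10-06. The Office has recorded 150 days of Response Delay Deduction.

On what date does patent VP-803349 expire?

(a) grant + 12 years → 6 October 2005.
(b) filing + 14 years → 6 September 2001.
Later of the two: 6 October 2005.
Response Delay Deduction: −150 days → 9 May 2005.

May 9, 2005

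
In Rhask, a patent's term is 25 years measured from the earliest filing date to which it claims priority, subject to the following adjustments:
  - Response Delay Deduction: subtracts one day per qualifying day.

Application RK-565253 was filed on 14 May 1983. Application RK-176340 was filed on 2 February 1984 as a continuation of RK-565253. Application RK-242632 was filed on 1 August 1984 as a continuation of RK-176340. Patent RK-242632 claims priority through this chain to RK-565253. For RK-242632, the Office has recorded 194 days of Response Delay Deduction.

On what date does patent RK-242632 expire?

Earliest priority filing: 14 May 1983.
Base term: 14 May 1983 + 25 years → 14 May 2008.
Response Delay Deduction: −194 days → 2 November 2007.

2007-11-02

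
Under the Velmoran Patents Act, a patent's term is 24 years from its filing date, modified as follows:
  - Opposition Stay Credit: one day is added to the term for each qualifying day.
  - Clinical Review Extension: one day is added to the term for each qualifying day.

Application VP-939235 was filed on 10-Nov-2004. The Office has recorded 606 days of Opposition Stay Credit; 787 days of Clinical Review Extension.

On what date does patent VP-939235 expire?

Base term: filing date + 24 years → 10 November 2028.
Opposition Stay Credit: +606 days → 9 July 2030.
Clinical Review Extension: +787 days → 3 September 2032.

2032-09-03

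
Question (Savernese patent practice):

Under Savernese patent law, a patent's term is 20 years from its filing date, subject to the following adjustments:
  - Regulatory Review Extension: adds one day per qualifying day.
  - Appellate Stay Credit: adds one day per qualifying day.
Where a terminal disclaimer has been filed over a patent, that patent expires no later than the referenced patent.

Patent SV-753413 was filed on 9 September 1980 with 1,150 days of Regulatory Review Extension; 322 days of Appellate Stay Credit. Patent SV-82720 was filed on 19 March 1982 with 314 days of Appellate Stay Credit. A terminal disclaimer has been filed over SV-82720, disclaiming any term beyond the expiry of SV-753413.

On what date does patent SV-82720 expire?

Natural term of SV-82720:
  Base: filing + 20 years → 19 March 2002.
  Appellate Stay Credit: +314 days → 27 January 2003.
Expiry of referenced patent SV-753413:
  Base: filing + 20 years → 9 September 2000.
  Regulatory Review Extension: +1150 days → 3 November 2003.
  Appellate Stay Credit: +322 days → 20 September 2004.
Terminal disclaimer: SV-82720 expires on the earlier of 27 January 2003 and 20 September 2004.

January 27, 2003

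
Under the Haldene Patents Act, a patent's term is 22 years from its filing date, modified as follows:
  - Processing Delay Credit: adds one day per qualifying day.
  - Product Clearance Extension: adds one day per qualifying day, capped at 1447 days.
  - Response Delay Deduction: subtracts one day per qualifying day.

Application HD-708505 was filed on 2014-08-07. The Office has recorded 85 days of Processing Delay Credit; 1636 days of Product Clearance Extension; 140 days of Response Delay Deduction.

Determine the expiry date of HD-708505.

Base term: filing date + 22 years → 7 August 2036.
Processing Delay Credit: +85 days → 31 October 2036.
Product Clearance Extension: 1636 days claimed exceeds the 1447-day cap, so +1447 days → 17 October 2040.
Response Delay Deduction: −140 days → 30 May 2040.

2040-05-30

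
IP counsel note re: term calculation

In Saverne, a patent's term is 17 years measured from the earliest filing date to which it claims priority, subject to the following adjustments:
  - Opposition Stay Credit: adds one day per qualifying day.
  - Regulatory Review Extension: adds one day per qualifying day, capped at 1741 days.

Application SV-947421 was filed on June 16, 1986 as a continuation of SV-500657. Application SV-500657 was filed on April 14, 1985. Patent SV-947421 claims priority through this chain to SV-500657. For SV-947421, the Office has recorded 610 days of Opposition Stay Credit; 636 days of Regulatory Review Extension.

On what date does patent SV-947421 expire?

September 11, 2005

Earliest priority filing: 14 April 1985.
Base term: 14 April 1985 + 17 years → 14 April 2002.
Opposition Stay Credit: +610 days → 15 December 2003.
Regulatory Review Extension: 636 days (within the 1741-day cap) → +636 days → 11 September 2005.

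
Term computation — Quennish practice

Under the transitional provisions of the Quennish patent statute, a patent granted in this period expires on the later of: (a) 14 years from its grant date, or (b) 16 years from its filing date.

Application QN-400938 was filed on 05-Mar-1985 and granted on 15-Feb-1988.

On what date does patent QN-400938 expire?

(a) grant + 14 years → 15 February 2002.
(b) filing + 16 years → 5 March 2001.
Later of the two: 15 February 2002.

February 15, 2002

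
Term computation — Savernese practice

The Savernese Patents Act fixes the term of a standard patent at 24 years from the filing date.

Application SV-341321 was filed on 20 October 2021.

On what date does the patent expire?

2045-10-20

Filing date + 24 years → 20 October 2045.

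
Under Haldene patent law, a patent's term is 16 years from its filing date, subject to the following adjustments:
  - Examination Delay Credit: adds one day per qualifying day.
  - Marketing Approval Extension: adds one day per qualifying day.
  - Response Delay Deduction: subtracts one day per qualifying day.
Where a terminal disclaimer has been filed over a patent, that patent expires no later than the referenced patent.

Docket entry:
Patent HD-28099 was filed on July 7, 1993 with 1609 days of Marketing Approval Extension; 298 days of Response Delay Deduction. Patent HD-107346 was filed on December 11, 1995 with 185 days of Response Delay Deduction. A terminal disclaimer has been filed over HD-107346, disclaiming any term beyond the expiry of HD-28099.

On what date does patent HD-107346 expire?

Natural term of HD-107346:
  Base: filing + 16 years → 11 December 2011.
  Response Delay Deduction: −185 days → 9 June 2011.
Expiry of referenced patent HD-28099:
  Base: filing + 16 years → 7 July 2009.
  Marketing Approval Extension: +1609 days → 2 December 2013.
  Response Delay Deduction: −298 days → 7 February 2013.
Terminal disclaimer: HD-107346 expires on the earlier of 9 June 2011 and 7 February 2013.

June 9, 2011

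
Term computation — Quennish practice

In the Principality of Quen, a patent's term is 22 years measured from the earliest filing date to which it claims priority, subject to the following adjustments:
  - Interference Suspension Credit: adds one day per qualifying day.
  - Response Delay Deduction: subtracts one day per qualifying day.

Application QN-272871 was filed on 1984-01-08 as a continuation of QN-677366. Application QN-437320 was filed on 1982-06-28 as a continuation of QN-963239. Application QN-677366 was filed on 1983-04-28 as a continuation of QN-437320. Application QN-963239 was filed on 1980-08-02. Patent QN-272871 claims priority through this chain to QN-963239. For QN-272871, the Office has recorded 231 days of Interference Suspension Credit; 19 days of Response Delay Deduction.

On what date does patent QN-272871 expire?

Earliest priority filing: 2 August 1980.
Base term: 2 August 1980 + 22 years → 2 August 2002.
Interference Suspension Credit: +231 days → 21 March 2003.
Response Delay Deduction: −19 days → 2 March 2003.

2003-03-02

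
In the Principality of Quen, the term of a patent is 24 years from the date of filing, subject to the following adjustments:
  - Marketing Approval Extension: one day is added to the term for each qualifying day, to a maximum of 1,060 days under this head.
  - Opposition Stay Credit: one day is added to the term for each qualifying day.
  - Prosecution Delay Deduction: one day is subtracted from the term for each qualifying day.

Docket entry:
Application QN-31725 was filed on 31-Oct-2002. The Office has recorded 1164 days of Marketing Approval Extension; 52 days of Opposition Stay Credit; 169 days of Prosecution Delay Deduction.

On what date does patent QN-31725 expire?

Base term: filing date + 24 years → 31 October 2026.
Marketing Approval Extension: 1164 days claimed exceeds the 1060-day cap, so +1060 days → 25 September 2029.
Opposition Stay Credit: +52 days → 16 November 2029.
Prosecution Delay Deduction: −169 days → 31 May 2029.

May 31, 2029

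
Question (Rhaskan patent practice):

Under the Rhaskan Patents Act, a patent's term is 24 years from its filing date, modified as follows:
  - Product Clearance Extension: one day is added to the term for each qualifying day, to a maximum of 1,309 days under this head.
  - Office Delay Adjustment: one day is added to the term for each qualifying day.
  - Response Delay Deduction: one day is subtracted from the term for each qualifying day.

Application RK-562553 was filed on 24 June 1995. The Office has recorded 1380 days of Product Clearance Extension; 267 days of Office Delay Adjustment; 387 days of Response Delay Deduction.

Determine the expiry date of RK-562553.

2022-09-25

Base term: filing date + 24 years → 24 June 2019.
Product Clearance Extension: 1380 days claimed exceeds the 1309-day cap, so +1309 days → 23 January 2023.
Office Delay Adjustment: +267 days → 17 October 2023.
Response Delay Deduction: −387 days → 25 September 2022.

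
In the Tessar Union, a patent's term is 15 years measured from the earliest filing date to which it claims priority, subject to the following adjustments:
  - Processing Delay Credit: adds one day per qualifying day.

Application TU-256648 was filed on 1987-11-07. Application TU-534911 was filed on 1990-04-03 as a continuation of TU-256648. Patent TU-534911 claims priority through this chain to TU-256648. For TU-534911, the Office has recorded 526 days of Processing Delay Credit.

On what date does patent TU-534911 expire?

Earliest priority filing: 7 November 1987.
Base term: 7 November 1987 + 15 years → 7 November 2002.
Processing Delay Credit: +526 days → 16 April 2004.

April 16, 2004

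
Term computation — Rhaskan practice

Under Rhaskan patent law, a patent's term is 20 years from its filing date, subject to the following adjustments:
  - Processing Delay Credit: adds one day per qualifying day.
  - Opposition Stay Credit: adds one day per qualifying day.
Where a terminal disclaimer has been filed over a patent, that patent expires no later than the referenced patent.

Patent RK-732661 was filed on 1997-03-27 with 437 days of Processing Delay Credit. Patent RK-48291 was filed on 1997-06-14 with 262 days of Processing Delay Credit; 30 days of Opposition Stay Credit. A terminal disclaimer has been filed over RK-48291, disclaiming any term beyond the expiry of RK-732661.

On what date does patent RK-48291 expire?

Natural term of RK-48291:
  Base: filing + 20 years → 14 June 2017.
  Processing Delay Credit: +262 days → 3 March 2018.
  Opposition Stay Credit: +30 days → 2 April 2018.
Expiry of referenced patent RK-732661:
  Base: filing + 20 years → 27 March 2017.
  Processing Delay Credit: +437 days → 7 June 2018.
Terminal disclaimer: RK-48291 expires on the earlier of 2 April 2018 and 7 June 2018.

April 2, 2018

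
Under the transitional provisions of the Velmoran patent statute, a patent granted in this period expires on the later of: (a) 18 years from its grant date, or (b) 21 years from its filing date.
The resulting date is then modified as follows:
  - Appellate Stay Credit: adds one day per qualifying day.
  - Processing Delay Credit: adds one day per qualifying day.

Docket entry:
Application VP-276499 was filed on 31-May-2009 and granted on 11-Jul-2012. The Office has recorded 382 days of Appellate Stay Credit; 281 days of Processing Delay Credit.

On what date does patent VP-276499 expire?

May 4, 2032

(a) grant + 18 years → 11 July 2030.
(b) filing + 21 years → 31 May 2030.
Later of the two: 11 July 2030.
Appellate Stay Credit: +382 days → 28 July 2031.
Processing Delay Credit: +281 days → 4 May 2032.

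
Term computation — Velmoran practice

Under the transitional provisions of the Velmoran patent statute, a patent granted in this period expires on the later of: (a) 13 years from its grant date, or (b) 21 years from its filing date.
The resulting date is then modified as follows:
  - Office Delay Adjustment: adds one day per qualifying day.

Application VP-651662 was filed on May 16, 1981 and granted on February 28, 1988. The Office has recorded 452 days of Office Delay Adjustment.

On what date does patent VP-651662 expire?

(a) grant + 13 years → 28 February 2001.
(b) filing + 21 years → 16 May 2002.
Later of the two: 16 May 2002.
Office Delay Adjustment: +452 days → 11 August 2003.

2003-08-11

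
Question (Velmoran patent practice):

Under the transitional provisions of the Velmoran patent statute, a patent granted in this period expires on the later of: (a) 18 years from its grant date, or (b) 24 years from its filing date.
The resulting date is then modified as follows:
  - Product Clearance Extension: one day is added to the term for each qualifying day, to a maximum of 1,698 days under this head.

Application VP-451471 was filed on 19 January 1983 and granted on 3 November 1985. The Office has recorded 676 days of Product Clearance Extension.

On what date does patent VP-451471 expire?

(a) grant + 18 years → 3 November 2003.
(b) filing + 24 years → 19 January 2007.
Later of the two: 19 January 2007.
Product Clearance Extension: 676 days (within the 1698-day cap) → +676 days → 25 November 2008.

2008-11-25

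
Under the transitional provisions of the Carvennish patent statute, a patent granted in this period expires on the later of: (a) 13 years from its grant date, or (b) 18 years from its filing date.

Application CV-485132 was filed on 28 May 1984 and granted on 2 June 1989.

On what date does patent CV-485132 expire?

(a) grant + 13 years → 2 June 2002.
(b) filing + 18 years → 28 May 2002.
Later of the two: 2 June 2002.

2002-06-02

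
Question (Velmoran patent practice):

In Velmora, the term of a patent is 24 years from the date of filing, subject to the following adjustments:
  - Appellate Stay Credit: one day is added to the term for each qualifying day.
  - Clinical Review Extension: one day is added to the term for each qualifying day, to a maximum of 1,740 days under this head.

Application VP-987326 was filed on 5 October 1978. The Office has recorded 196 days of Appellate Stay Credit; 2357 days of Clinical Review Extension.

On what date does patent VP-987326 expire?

2008-01-23

Base term: filing date + 24 years → 5 October 2002.
Appellate Stay Credit: +196 days → 19 April 2003.
Clinical Review Extension: 2357 days claimed exceeds the 1740-day cap, so +1740 days → 23 January 2008.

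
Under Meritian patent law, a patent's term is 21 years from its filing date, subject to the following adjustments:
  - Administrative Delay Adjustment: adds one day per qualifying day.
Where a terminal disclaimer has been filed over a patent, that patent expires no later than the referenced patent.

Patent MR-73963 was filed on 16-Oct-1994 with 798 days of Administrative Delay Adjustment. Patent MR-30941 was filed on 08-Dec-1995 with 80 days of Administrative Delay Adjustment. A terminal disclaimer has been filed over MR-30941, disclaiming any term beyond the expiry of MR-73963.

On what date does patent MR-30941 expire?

Natural term of MR-30941:
  Base: filing + 21 years → 8 December 2016.
  Administrative Delay Adjustment: +80 days → 26 February 2017.
Expiry of referenced patent MR-73963:
  Base: filing + 21 years → 16 October 2015.
  Administrative Delay Adjustment: +798 days → 22 December 2017.
Terminal disclaimer: MR-30941 expires on the earlier of 26 February 2017 and 22 December 2017.

February 26, 2017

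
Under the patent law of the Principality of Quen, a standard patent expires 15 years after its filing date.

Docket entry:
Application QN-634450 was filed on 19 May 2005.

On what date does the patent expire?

May 19, 2020

Filing date + 15 years → 19 May 2020.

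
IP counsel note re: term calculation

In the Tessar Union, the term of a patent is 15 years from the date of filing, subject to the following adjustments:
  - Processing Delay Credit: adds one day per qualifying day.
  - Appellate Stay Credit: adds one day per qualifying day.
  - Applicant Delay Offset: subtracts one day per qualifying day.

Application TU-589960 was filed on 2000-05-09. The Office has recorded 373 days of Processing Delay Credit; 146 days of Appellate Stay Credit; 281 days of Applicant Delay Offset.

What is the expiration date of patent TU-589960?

Base term: filing date + 15 years → 9 May 2015.
Processing Delay Credit: +373 days → 16 May 2016.
Appellate Stay Credit: +146 days → 9 October 2016.
Applicant Delay Offset: −281 days → 2 January 2016.

2016-01-02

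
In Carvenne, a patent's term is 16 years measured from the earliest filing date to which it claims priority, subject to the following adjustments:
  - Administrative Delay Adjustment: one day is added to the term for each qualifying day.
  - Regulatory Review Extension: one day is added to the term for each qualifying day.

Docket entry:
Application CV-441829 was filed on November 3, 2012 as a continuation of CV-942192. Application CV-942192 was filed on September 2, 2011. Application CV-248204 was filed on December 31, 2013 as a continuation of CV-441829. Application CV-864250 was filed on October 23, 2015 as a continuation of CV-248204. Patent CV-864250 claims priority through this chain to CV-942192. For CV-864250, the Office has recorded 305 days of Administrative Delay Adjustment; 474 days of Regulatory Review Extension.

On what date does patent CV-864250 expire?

Earliest priority filing: 2 September 2011.
Base term: 2 September 2011 + 16 years → 2 September 2027.
Administrative Delay Adjustment: +305 days → 3 July 2028.
Regulatory Review Extension: +474 days → 20 October 2029.

October 20, 2029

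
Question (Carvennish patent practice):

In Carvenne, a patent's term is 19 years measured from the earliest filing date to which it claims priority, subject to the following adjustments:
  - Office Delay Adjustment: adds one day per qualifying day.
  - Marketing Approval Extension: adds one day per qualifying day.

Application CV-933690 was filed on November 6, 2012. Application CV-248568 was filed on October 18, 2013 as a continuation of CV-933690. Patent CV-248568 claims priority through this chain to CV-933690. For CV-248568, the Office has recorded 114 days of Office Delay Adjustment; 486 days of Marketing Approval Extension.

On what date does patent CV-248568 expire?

Earliest priority filing: 6 November 2012.
Base term: 6 November 2012 + 19 years → 6 November 2031.
Office Delay Adjustment: +114 days → 28 February 2032.
Marketing Approval Extension: +486 days → 28 June 2033.

June 28, 2033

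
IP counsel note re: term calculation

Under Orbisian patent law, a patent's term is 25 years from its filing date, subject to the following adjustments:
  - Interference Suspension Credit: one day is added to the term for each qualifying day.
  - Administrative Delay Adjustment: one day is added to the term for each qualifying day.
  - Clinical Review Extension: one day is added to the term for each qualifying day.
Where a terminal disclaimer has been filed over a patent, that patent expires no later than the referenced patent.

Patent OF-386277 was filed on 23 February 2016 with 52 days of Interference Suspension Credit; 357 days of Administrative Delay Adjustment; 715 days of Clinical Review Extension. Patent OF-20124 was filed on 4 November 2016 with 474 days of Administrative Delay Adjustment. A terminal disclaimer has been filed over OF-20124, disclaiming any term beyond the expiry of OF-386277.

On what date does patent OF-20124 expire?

2043-02-21

Natural term of OF-20124:
  Base: filing + 25 years → 4 November 2041.
  Administrative Delay Adjustment: +474 days → 21 February 2043.
Expiry of referenced patent OF-386277:
  Base: filing + 25 years → 23 February 2041.
  Interference Suspension Credit: +52 days → 16 April 2041.
  Administrative Delay Adjustment: +357 days → 8 April 2042.
  Clinical Review Extension: +715 days → 23 March 2044.
Terminal disclaimer: OF-20124 expires on the earlier of 21 February 2043 and 23 March 2044.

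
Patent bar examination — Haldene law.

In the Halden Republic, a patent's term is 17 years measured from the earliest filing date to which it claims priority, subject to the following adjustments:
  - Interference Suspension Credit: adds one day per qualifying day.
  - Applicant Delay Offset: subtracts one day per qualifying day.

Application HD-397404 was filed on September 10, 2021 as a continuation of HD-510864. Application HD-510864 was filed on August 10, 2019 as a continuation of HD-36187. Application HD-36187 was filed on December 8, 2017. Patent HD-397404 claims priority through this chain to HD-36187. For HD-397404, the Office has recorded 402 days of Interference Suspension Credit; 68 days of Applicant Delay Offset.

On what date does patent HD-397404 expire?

2035-11-07

Earliest priority filing: 8 December 2017.
Base term: 8 December 2017 + 17 years → 8 December 2034.
Interference Suspension Credit: +402 days → 14 January 2036.
Applicant Delay Offset: −68 days → 7 November 2035.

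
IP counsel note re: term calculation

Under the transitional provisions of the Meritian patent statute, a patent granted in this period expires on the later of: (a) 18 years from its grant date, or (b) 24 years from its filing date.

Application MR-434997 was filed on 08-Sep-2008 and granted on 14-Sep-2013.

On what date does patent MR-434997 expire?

(a) grant + 18 years → 14 September 2031.
(b) filing + 24 years → 8 September 2032.
Later of the two: 8 September 2032.

September 8, 2032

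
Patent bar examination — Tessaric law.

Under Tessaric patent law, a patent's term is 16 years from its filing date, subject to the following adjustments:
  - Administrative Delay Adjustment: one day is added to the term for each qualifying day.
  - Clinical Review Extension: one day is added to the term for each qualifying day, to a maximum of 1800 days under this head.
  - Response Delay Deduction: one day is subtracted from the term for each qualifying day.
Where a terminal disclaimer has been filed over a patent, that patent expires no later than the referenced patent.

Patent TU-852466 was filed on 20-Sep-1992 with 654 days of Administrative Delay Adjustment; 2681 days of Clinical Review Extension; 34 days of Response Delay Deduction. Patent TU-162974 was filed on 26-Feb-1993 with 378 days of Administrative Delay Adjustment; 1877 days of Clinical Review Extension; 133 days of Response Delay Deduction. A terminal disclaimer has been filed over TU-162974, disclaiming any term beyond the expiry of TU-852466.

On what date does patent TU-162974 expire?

2014-10-03

Natural term of TU-162974:
  Base: filing + 16 years → 26 February 2009.
  Administrative Delay Adjustment: +378 days → 11 March 2010.
  Clinical Review Extension: 1877 days claimed exceeds the 1800-day cap, so +1800 days → 13 February 2015.
  Response Delay Deduction: −133 days → 3 October 2014.
Expiry of referenced patent TU-852466:
  Base: filing + 16 years → 20 September 2008.
  Administrative Delay Adjustment: +654 days → 6 July 2010.
  Clinical Review Extension: 2681 days claimed exceeds the 1800-day cap, so +1800 days → 10 June 2015.
  Response Delay Deduction: −34 days → 7 May 2015.
Terminal disclaimer: TU-162974 expires on the earlier of 3 October 2014 and 7 May 2015.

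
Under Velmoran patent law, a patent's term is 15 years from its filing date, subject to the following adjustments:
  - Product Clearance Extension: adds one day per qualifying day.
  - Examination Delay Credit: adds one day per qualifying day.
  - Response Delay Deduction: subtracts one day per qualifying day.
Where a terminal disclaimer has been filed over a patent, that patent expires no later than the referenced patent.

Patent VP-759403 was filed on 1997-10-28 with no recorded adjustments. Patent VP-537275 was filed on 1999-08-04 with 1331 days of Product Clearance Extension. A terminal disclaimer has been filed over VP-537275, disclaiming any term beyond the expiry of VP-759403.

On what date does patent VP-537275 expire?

Natural term of VP-537275:
  Base: filing + 15 years → 4 August 2014.
  Product Clearance Extension: +1331 days → 27 March 2018.
Expiry of referenced patent VP-759403:
  Base: filing + 15 years → 28 October 2012.
Terminal disclaimer: VP-537275 expires on the earlier of 27 March 2018 and 28 October 2012.

October 28, 2012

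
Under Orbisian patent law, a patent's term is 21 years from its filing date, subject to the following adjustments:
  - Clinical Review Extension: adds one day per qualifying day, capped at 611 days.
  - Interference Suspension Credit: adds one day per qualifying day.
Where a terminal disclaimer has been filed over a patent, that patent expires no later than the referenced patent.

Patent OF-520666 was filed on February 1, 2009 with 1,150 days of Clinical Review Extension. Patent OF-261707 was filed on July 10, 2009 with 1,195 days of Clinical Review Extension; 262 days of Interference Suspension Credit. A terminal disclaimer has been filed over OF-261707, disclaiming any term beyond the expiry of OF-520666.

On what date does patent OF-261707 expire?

October 5, 2031

Natural term of OF-261707:
  Base: filing + 21 years → 10 July 2030.
  Clinical Review Extension: 1195 days claimed exceeds the 611-day cap, so +611 days → 12 March 2032.
  Interference Suspension Credit: +262 days → 29 November 2032.
Expiry of referenced patent OF-520666:
  Base: filing + 21 years → 1 February 2030.
  Clinical Review Extension: 1150 days claimed exceeds the 611-day cap, so +611 days → 5 October 2031.
Terminal disclaimer: OF-261707 expires on the earlier of 29 November 2032 and 5 October 2031.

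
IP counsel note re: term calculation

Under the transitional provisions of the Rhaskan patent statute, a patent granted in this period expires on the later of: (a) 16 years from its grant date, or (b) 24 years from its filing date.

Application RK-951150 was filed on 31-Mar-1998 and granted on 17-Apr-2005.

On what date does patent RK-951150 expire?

2022-03-31

(a) grant + 16 years → 17 April 2021.
(b) filing + 24 years → 31 March 2022.
Later of the two: 31 March 2022.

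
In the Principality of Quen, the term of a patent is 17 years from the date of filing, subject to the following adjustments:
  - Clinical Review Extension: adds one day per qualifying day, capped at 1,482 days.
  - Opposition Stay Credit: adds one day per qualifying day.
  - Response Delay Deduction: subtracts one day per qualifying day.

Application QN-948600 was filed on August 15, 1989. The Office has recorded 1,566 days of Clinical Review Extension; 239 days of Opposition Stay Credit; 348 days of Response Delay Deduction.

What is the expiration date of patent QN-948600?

May 19, 2010

Base term: filing date + 17 years → 15 August 2006.
Clinical Review Extension: 1566 days claimed exceeds the 1482-day cap, so +1482 days → 5 September 2010.
Opposition Stay Credit: +239 days → 2 May 2011.
Response Delay Deduction: −348 days → 19 May 2010.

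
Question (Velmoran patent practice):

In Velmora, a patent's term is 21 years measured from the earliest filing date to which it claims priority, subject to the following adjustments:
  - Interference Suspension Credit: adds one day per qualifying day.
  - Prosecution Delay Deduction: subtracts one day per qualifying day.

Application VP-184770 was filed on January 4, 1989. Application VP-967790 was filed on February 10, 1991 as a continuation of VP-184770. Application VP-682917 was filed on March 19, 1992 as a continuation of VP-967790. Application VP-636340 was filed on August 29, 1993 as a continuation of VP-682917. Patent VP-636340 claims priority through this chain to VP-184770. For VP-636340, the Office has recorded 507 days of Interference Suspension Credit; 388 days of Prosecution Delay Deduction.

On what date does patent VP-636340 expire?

May 3, 2010

Earliest priority filing: 4 January 1989.
Base term: 4 January 1989 + 21 years → 4 January 2010.
Interference Suspension Credit: +507 days → 26 May 2011.
Prosecution Delay Deduction: −388 days → 3 May 2010.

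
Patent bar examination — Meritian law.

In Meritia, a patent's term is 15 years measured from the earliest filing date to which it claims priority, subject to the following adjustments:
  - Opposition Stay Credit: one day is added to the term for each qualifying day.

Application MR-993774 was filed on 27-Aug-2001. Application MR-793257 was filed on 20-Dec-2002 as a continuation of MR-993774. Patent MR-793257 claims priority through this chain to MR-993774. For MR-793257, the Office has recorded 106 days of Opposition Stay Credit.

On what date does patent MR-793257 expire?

December 11, 2016

Earliest priority filing: 27 August 2001.
Base term: 27 August 2001 + 15 years → 27 August 2016.
Opposition Stay Credit: +106 days → 11 December 2016.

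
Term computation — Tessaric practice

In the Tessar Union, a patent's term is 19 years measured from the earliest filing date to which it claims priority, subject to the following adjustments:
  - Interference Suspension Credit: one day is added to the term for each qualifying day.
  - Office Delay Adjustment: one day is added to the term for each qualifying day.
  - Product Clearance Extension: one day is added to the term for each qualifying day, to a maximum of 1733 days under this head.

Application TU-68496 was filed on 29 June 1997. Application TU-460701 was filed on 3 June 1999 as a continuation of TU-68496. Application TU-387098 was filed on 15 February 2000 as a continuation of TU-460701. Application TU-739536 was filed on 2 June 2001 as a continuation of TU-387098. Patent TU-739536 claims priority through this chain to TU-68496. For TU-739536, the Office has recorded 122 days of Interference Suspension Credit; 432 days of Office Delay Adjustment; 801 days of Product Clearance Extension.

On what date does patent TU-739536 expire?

2020-03-15

Earliest priority filing: 29 June 1997.
Base term: 29 June 1997 + 19 years → 29 June 2016.
Interference Suspension Credit: +122 days → 29 October 2016.
Office Delay Adjustment: +432 days → 4 January 2018.
Product Clearance Extension: 801 days (within the 1733-day cap) → +801 days → 15 March 2020.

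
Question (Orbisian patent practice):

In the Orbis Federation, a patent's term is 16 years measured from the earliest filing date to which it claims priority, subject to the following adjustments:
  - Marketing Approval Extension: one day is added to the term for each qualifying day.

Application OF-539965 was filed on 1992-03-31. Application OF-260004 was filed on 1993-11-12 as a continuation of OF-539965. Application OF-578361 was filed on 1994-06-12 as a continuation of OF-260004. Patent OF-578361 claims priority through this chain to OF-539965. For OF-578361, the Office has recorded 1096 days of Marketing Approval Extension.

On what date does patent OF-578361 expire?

Earliest priority filing: 31 March 1992.
Base term: 31 March 1992 + 16 years → 31 March 2008.
Marketing Approval Extension: +1096 days → 1 April 2011.

April 1, 2011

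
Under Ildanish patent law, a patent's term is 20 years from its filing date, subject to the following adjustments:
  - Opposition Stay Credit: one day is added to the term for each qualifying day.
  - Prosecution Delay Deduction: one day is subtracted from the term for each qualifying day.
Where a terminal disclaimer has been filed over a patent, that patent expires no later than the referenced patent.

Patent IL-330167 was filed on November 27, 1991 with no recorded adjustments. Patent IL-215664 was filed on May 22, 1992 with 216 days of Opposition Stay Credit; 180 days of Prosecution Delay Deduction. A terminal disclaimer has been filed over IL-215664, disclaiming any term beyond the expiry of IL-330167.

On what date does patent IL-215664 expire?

November 27, 2011

Natural term of IL-215664:
  Base: filing + 20 years → 22 May 2012.
  Opposition Stay Credit: +216 days → 24 December 2012.
  Prosecution Delay Deduction: −180 days → 27 June 2012.
Expiry of referenced patent IL-330167:
  Base: filing + 20 years → 27 November 2011.
Terminal disclaimer: IL-215664 expires on the earlier of 27 June 2012 and 27 November 2011.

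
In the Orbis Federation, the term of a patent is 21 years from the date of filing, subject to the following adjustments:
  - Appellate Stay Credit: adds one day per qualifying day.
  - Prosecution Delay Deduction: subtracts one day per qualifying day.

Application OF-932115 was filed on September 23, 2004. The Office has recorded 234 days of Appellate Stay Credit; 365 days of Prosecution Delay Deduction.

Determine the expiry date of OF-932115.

May 15, 2025

Base term: filing date + 21 years → 23 September 2025.
Appellate Stay Credit: +234 days → 15 May 2026.
Prosecution Delay Deduction: −365 days → 15 May 2025.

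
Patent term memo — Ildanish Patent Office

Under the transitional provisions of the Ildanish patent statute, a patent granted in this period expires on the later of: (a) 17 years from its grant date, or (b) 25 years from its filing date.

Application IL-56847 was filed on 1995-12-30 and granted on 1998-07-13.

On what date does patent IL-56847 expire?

December 30, 2020

(a) grant + 17 years → 13 July 2015.
(b) filing + 25 years → 30 December 2020.
Later of the two: 30 December 2020.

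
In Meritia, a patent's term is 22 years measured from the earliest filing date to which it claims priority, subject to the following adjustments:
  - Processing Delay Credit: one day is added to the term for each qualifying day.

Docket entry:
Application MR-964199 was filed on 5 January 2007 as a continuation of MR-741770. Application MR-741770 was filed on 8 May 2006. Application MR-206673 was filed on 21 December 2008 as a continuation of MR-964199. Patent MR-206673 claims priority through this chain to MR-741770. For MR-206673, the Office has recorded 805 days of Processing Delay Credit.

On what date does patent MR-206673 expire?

Earliest priority filing: 8 May 2006.
Base term: 8 May 2006 + 22 years → 8 May 2028.
Processing Delay Credit: +805 days → 22 July 2030.

July 22, 2030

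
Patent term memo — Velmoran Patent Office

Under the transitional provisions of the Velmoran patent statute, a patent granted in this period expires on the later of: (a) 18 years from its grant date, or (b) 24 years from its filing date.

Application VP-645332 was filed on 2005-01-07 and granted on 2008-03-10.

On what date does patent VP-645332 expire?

January 7, 2029

(a) grant + 18 years → 10 March 2026.
(b) filing + 24 years → 7 January 2029.
Later of the two: 7 January 2029.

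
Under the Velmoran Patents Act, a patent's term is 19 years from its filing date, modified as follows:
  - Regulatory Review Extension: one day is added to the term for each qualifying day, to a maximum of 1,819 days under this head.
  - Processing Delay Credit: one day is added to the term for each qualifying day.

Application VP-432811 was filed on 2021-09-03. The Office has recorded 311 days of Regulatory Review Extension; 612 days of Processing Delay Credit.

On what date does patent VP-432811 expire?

Base term: filing date + 19 years → 3 September 2040.
Regulatory Review Extension: 311 days (within the 1819-day cap) → +311 days → 11 July 2041.
Processing Delay Credit: +612 days → 15 March 2043.

March 15, 2043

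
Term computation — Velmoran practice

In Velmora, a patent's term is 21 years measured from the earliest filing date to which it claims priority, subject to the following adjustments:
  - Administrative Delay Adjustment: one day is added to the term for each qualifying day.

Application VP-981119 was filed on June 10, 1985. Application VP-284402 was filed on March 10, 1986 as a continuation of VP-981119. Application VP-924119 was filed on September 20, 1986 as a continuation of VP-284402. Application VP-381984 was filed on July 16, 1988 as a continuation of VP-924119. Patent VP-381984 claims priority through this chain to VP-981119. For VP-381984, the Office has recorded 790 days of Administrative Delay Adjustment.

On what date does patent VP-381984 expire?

Earliest priority filing: 10 June 1985.
Base term: 10 June 1985 + 21 years → 10 June 2006.
Administrative Delay Adjustment: +790 days → 8 August 2008.

August 8, 2008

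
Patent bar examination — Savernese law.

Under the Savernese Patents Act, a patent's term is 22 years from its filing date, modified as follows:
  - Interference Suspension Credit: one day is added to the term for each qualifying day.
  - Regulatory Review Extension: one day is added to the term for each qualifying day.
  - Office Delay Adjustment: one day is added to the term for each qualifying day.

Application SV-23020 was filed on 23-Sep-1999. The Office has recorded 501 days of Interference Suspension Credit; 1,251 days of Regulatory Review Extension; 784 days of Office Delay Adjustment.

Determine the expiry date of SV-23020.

Base term: filing date + 22 years → 23 September 2021.
Interference Suspension Credit: +501 days → 6 February 2023.
Regulatory Review Extension: +1251 days → 11 July 2026.
Office Delay Adjustment: +784 days → 2 September 2028.

September 2, 2028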